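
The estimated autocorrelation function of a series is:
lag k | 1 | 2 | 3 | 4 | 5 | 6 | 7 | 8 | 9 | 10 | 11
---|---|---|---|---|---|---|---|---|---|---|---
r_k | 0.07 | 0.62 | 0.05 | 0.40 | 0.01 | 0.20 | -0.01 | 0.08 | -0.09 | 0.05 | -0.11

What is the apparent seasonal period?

2

The largest autocorrelation is r_2 = 0.62, with weaker echoes at lags 4 (0.40) and 6 (0.20); the remaining lags stay at or below 0.08.
The dominant spike at lag 2 indicates a seasonal period of 2.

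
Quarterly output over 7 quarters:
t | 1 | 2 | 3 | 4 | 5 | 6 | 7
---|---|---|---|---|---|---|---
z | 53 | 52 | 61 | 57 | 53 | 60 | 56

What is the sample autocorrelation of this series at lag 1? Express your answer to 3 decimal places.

Mean z̄ = (53 + 52 + 61 + 57 + 53 + 60 + 56)/7 = 56.0000
Deviations from mean: -3.0000, -4.0000, 5.0000, 1.0000, -3.0000, 4.0000, 0.0000
Σ(z_t−z̄)(z_{t+1}−z̄) = (12.0000) + (-20.0000) + (5.0000) + (-3.0000) + (-12.0000) + (0.0000) = -18.0000
Denominator Σ(z_t−z̄)² = 76.0000
r_1 = -18.0000 / 76.0000 = -0.237

-0.237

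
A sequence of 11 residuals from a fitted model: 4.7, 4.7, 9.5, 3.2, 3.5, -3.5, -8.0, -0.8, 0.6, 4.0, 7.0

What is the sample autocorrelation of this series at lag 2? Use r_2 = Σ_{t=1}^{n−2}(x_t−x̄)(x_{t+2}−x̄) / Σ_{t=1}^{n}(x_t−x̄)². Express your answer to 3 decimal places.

0.133

Mean x̄ = (4.7 + 4.7 + 9.5 + 3.2 + 3.5 − 3.5 − 8.0 − 0.8 + 0.6 + 4.0 + 7.0)/11 = 2.2636
Numerator Σ_{t=1}^{9}(x_t−x̄)(x_{t+2}−x̄) = 32.3055
Denominator Σ(x_t−x̄)² = 242.8055
r_2 = 32.3055 / 242.8055 = 0.133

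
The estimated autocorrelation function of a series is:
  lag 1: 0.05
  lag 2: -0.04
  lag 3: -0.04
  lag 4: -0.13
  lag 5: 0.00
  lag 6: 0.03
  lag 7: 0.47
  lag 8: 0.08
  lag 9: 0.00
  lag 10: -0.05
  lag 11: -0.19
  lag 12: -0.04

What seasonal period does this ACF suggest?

7

The largest autocorrelation is r_7 = 0.47; the remaining lags stay at or below 0.08.
The dominant spike at lag 7 indicates a seasonal period of 7.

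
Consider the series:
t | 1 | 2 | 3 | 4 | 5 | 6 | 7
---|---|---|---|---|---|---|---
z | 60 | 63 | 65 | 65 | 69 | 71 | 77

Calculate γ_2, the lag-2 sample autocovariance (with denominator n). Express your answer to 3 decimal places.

4.321

Mean z̄ = (60 + 63 + 65 + 65 + 69 + 71 + 77)/7 = 67.1429
Deviations: -7.1429, -4.1429, -2.1429, -2.1429, 1.8571, 3.8571, 9.8571
Σ_{t=1}^{5}(z_t−z̄)(z_{t+2}−z̄) = 30.2449
γ_2 = 30.2449 / 7 = 4.321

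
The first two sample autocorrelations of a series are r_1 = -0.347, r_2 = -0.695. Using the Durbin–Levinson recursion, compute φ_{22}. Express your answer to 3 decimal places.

-0.927

φ_{22} = (r_2 − r_1²) / (1 − r_1²)
r_1² = (-0.347)² = 0.120409
Numerator = -0.695 − 0.1204 = -0.8154; denominator = 1 − 0.1204 = 0.8796
φ_{22} = -0.8154 / 0.8796 = -0.927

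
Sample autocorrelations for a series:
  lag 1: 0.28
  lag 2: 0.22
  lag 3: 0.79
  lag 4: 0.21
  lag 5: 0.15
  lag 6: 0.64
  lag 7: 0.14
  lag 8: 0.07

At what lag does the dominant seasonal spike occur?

3

The largest autocorrelation is r_3 = 0.79, with a weaker echo at lag 6 (0.64); the remaining lags stay at or below 0.28. The elevated value at lag 1 (0.28), dropping to 0.22 at lag 2, reflects decaying short-term dependence rather than seasonality.
The dominant spike at lag 3 indicates a seasonal period of 3.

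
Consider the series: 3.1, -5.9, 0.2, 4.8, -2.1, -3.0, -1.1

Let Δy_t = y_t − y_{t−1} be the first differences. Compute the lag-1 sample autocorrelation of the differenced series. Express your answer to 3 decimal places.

-0.279

First differences Δy: -9.0, 6.1, 4.6, -6.9, -0.9, 1.9
Mean of differences = -0.7000
Numerator Σ(Δy_t−Δȳ)(Δy_{t+1}−Δȳ) = -52.5400
Denominator Σ(Δy_t−Δȳ)² = 188.4600
r_1(Δy) = -52.5400 / 188.4600 = -0.279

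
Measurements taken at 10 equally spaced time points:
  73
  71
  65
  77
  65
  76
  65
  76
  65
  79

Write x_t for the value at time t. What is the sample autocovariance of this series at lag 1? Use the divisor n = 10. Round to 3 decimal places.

-23.844

Mean x̄ = (73 + 71 + 65 + 77 + 65 + 76 + 65 + 76 + 65 + 79)/10 = 71.2000
Σ_{t=1}^{9}(x_t−x̄)(x_{t+1}−x̄) = -238.4400
γ_1 = -238.4400 / 10 = -23.844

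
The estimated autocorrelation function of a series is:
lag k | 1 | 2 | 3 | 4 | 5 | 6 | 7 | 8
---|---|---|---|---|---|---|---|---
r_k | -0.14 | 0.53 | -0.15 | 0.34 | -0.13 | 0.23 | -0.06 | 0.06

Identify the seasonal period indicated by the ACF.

The largest autocorrelation is r_2 = 0.53, with weaker echoes at lags 4 (0.34) and 6 (0.23); the remaining lags stay at or below 0.06.
The dominant spike at lag 2 indicates a seasonal period of 2.

2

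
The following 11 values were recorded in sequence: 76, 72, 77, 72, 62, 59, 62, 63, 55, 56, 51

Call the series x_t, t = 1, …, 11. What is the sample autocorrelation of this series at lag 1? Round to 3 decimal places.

Mean x̄ = (76 + 72 + 77 + 72 + 62 + 59 + 62 + 63 + 55 + 56 + 51)/11 = 64.0909
Numerator Σ_{t=1}^{10}(x_t−x̄)(x_{t+1}−x̄) = 494.8099
Denominator Σ(x_t−x̄)² = 788.9091
r_1 = 494.8099 / 788.9091 = 0.627

0.627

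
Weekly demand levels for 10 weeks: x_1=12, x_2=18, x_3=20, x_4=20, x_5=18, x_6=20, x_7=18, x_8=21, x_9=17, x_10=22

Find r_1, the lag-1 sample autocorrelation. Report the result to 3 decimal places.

-0.116

Mean x̄ = (12 + 18 + 20 + 20 + 18 + 20 + 18 + 21 + 17 + 22)/10 = 18.6000
Numerator Σ_{t=1}^{9}(x_t−x̄)(x_{t+1}−x̄) = -8.1600
Denominator Σ(x_t−x̄)² = 70.4000
r_1 = -8.1600 / 70.4000 = -0.116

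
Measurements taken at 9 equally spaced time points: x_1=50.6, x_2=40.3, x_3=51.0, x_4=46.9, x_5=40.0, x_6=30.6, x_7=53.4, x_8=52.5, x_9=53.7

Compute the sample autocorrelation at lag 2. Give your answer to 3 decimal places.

-0.217

Mean x̄ = (50.6 + 40.3 + 51.0 + 46.9 + 40.0 + 30.6 + 53.4 + 52.5 + 53.7)/9 = 46.5556
Σ(x_t−x̄)(x_{t+2}−x̄) = (17.9753) + (-2.1547) + (-29.1358) + (-5.4958) + (-44.8691) + (-94.8469) + (48.8998) = -109.6273
Denominator Σ(x_t−x̄)² = 506.1422
r_2 = -109.6273 / 506.1422 = -0.217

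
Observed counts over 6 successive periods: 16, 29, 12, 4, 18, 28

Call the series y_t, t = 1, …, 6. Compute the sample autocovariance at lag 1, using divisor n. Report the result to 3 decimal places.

Mean ȳ = (16 + 29 + 12 + 4 + 18 + 28)/6 = 17.8333
Σ_{t=1}^{5}(y_t−ȳ)(y_{t+1}−ȳ) = -5.5278
γ_1 = -5.5278 / 6 = -0.921

-0.921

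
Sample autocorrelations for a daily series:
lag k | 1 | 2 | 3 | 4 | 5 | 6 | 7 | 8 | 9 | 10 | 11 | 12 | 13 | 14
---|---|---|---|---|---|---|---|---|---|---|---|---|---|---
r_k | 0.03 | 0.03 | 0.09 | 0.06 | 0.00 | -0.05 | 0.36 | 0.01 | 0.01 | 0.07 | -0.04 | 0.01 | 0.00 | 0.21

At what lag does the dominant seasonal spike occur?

7

The largest autocorrelation is r_7 = 0.36, with a weaker echo at lag 14 (0.21); the remaining lags stay at or below 0.09.
The dominant spike at lag 7 indicates a seasonal period of 7.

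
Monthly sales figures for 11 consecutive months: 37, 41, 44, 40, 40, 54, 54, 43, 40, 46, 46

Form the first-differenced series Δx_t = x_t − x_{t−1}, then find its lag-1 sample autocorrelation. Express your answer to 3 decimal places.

First differences Δx: 4, 3, -4, 0, 14, 0, -11, -3, 6, 0
Mean of differences = 0.9000
Numerator Σ(Δx_t−Δx̄)(Δx_{t+1}−Δx̄) = 9.6900
Denominator Σ(Δx_t−Δx̄)² = 394.9000
r_1(Δx) = 9.6900 / 394.9000 = 0.025

0.025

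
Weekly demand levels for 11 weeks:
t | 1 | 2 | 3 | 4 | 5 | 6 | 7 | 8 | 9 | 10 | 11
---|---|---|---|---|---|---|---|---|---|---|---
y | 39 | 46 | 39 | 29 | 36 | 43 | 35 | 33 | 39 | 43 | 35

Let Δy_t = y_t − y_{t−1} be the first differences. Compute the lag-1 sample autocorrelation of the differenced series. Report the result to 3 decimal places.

-0.128

First differences Δy: 7, -7, -10, 7, 7, -8, -2, 6, 4, -8
Mean of differences = -0.4000
Numerator Σ(Δy_t−Δȳ)(Δy_{t+1}−Δȳ) = -61.3600
Denominator Σ(Δy_t−Δȳ)² = 478.4000
r_1(Δy) = -61.3600 / 478.4000 = -0.128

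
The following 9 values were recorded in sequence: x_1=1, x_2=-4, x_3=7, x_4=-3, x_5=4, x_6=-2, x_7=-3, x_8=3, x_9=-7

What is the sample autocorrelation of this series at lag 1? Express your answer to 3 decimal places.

-0.601

Mean x̄ = (1 − 4 + 7 − 3 + 4 − 2 − 3 + 3 − 7)/9 = -0.4444
Numerator Σ_{t=1}^{8}(x_t−x̄)(x_{t+1}−x̄) = -96.3086
Denominator Σ(x_t−x̄)² = 160.2222
r_1 = -96.3086 / 160.2222 = -0.601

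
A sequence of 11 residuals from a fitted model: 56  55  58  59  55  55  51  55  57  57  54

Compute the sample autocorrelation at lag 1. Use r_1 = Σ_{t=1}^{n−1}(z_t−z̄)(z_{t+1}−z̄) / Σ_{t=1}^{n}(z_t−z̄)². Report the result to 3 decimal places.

0.196

Mean z̄ = (56 + 55 + 58 + 59 + 55 + 55 + 51 + 55 + 57 + 57 + 54)/11 = 55.6364
Numerator Σ_{t=1}^{10}(z_t−z̄)(z_{t+1}−z̄) = 9.1405
Denominator Σ(z_t−z̄)² = 46.5455
r_1 = 9.1405 / 46.5455 = 0.196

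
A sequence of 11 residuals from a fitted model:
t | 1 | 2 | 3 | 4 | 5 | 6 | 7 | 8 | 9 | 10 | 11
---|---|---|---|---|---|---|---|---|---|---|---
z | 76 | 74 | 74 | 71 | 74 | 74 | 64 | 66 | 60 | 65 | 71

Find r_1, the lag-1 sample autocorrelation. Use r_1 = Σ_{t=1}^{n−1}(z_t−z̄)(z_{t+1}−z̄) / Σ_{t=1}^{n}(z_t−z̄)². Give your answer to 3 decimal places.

Mean z̄ = (76 + 74 + 74 + 71 + 74 + 74 + 64 + 66 + 60 + 65 + 71)/11 = 69.9091
Numerator Σ_{t=1}^{10}(z_t−z̄)(z_{t+1}−z̄) = 148.2645
Denominator Σ(z_t−z̄)² = 278.9091
r_1 = 148.2645 / 278.9091 = 0.532

0.532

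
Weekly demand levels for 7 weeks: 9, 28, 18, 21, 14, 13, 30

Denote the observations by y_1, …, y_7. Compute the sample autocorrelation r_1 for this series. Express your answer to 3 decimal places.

-0.399

Mean ȳ = (9 + 28 + 18 + 21 + 14 + 13 + 30)/7 = 19.0000
Σ(y_t−ȳ)(y_{t+1}−ȳ) = (-90.0000) + (-9.0000) + (-2.0000) + (-10.0000) + (30.0000) + (-66.0000) = -147.0000
Denominator Σ(y_t−ȳ)² = 368.0000
r_1 = -147.0000 / 368.0000 = -0.399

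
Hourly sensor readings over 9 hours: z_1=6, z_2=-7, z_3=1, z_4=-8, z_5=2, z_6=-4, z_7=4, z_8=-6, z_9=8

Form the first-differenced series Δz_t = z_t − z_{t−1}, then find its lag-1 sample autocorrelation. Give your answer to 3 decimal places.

-0.734

First differences Δz: -13, 8, -9, 10, -6, 8, -10, 14
Mean of differences = 0.2500
Numerator Σ(Δz_t−Δz̄)(Δz_{t+1}−Δz̄) = -594.3125
Denominator Σ(Δz_t−Δz̄)² = 809.5000
r_1(Δz) = -594.3125 / 809.5000 = -0.734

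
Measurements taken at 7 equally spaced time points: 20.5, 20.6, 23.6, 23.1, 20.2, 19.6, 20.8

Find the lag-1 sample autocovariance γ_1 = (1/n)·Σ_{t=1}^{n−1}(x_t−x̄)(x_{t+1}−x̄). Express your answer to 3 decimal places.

Mean x̄ = (20.5 + 20.6 + 23.6 + 23.1 + 20.2 + 19.6 + 20.8)/7 = 21.2000
Σ_{t=1}^{6}(x_t−x̄)(x_{t+1}−x̄) = 3.8800
γ_1 = 3.8800 / 7 = 0.554

0.554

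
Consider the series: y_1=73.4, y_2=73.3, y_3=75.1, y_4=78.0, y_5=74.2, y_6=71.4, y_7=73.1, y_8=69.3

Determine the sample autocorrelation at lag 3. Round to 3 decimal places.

Mean ȳ = (73.4 + 73.3 + 75.1 + 78.0 + 74.2 + 71.4 + 73.1 + 69.3)/8 = 73.4750
Σ(y_t−ȳ)(y_{t+3}−ȳ) = (-0.3394) + (-0.1269) + (-3.3719) + (-1.6969) + (-3.0269) = -8.5619
Denominator Σ(y_t−ȳ)² = 45.5550
r_3 = -8.5619 / 45.5550 = -0.188

-0.188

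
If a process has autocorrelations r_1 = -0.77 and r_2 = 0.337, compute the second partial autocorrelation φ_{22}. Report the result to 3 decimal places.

-0.629

φ_{22} = (r_2 − r_1²) / (1 − r_1²)
r_1² = (-0.77)² = 0.5929
Numerator = 0.337 − 0.5929 = -0.2559; denominator = 1 − 0.5929 = 0.4071
φ_{22} = -0.2559 / 0.4071 = -0.629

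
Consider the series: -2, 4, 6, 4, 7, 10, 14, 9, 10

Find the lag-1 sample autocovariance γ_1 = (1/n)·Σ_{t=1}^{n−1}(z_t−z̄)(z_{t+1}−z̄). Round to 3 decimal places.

Mean z̄ = (-2 + 4 + 6 + 4 + 7 + 10 + 14 + 9 + 10)/9 = 6.8889
Σ_{t=1}^{8}(z_t−z̄)(z_{t+1}−z̄) = 74.5432
γ_1 = 74.5432 / 9 = 8.283

8.283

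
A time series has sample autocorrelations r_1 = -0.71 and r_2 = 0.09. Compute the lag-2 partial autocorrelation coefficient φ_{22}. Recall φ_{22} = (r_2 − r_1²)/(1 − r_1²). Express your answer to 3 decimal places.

-0.835

φ_{22} = (r_2 − r_1²) / (1 − r_1²)
r_1² = (-0.71)² = 0.5041
Numerator = 0.09 − 0.5041 = -0.4141; denominator = 1 − 0.5041 = 0.4959
φ_{22} = -0.4141 / 0.4959 = -0.835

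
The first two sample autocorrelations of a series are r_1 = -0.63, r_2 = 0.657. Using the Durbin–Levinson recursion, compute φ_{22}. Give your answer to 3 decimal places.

φ_{22} = (r_2 − r_1²) / (1 − r_1²)
r_1² = (-0.63)² = 0.3969
Numerator = 0.657 − 0.3969 = 0.2601; denominator = 1 − 0.3969 = 0.6031
φ_{22} = 0.2601 / 0.6031 = 0.431

0.431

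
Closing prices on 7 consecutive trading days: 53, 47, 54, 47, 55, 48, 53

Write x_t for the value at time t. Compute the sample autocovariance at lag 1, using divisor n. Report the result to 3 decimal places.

Mean x̄ = (53 + 47 + 54 + 47 + 55 + 48 + 53)/7 = 51.0000
Σ_{t=1}^{6}(x_t−x̄)(x_{t+1}−x̄) = -66.0000
γ_1 = -66.0000 / 7 = -9.429

-9.429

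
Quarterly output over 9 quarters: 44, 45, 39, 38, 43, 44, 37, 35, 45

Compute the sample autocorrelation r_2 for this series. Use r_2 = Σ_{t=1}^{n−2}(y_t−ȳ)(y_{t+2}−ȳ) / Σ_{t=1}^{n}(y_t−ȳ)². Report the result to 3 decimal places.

-0.610

Mean ȳ = (44 + 45 + 39 + 38 + 43 + 44 + 37 + 35 + 45)/9 = 41.1111
Σ(y_t−ȳ)(y_{t+2}−ȳ) = (-6.0988) + (-12.0988) + (-3.9877) + (-8.9877) + (-7.7654) + (-17.6543) + (-15.9877) = -72.5802
Denominator Σ(y_t−ȳ)² = 118.8889
r_2 = -72.5802 / 118.8889 = -0.610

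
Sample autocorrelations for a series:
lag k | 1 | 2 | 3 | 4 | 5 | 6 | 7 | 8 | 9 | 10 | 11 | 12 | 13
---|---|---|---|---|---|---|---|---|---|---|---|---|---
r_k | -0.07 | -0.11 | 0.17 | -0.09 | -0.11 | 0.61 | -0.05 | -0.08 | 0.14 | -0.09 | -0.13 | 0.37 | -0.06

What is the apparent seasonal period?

The largest autocorrelation is r_6 = 0.61, with a weaker echo at lag 12 (0.37); the remaining lags stay at or below 0.17.
The dominant spike at lag 6 indicates a seasonal period of 6.

6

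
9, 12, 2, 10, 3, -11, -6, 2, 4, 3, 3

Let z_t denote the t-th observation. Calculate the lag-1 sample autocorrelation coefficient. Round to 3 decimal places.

Mean z̄ = (9 + 12 + 2 + 10 + 3 − 11 − 6 + 2 + 4 + 3 + 3)/11 = 2.8182
Numerator Σ_{t=1}^{10}(z_t−z̄)(z_{t+1}−z̄) = 170.5124
Denominator Σ(z_t−z̄)² = 445.6364
r_1 = 170.5124 / 445.6364 = 0.383

0.383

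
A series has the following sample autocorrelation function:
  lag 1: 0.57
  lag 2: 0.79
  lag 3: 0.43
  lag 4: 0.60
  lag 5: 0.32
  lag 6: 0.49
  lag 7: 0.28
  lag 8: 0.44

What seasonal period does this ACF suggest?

2

The largest autocorrelation is r_2 = 0.79, with a weaker echo at lag 4 (0.60); the remaining lags stay at or below 0.57.
The dominant spike at lag 2 indicates a seasonal period of 2.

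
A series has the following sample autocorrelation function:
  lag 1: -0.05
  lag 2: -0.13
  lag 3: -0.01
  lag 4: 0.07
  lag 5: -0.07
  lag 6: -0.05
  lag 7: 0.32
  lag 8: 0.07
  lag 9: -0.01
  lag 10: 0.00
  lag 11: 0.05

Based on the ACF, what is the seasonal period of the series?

The largest autocorrelation is r_7 = 0.32; the remaining lags stay at or below 0.07.
The dominant spike at lag 7 indicates a seasonal period of 7.

7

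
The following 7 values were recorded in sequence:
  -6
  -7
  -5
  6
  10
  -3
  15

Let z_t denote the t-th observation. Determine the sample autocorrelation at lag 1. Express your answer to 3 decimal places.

0.061

Mean z̄ = (-6 − 7 − 5 + 6 + 10 − 3 + 15)/7 = 1.4286
Deviations from mean: -7.4286, -8.4286, -6.4286, 4.5714, 8.5714, -4.4286, 13.5714
Numerator Σ_{t=1}^{6}(z_t−z̄)(z_{t+1}−z̄) = 28.5306
Denominator Σ(z_t−z̄)² = 465.7143
r_1 = 28.5306 / 465.7143 = 0.061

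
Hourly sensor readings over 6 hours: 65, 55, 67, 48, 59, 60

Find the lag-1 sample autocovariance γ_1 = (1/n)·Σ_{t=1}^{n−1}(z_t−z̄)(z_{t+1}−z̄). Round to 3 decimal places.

-24.000

Mean z̄ = (65 + 55 + 67 + 48 + 59 + 60)/6 = 59.0000
Σ_{t=1}^{5}(z_t−z̄)(z_{t+1}−z̄) = -144.0000
γ_1 = -144.0000 / 6 = -24.000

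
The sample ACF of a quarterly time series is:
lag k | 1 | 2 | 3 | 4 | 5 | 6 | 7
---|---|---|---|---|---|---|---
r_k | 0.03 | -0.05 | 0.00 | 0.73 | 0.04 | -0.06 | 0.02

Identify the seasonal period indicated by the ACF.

The largest autocorrelation is r_4 = 0.73; the remaining lags stay at or below 0.04.
The dominant spike at lag 4 indicates a seasonal period of 4.

4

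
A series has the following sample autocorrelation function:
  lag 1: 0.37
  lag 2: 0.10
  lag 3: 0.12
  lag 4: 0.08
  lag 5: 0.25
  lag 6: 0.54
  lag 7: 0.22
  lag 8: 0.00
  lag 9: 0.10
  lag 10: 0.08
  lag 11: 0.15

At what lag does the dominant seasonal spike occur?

The largest autocorrelation is r_6 = 0.54; the remaining lags stay at or below 0.37. The elevated value at lag 1 (0.37), dropping to 0.10 at lag 2, reflects decaying short-term dependence rather than seasonality.
The dominant spike at lag 6 indicates a seasonal period of 6.

6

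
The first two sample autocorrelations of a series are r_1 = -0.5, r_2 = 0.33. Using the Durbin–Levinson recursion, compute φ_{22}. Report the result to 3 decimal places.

0.107

φ_{22} = (r_2 − r_1²) / (1 − r_1²)
r_1² = (-0.5)² = 0.25
Numerator = 0.33 − 0.2500 = 0.0800; denominator = 1 − 0.2500 = 0.7500
φ_{22} = 0.0800 / 0.7500 = 0.107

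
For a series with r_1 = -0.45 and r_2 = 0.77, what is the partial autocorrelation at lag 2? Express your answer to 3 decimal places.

0.712

φ_{22} = (r_2 − r_1²) / (1 − r_1²)
r_1² = (-0.45)² = 0.2025
Numerator = 0.77 − 0.2025 = 0.5675; denominator = 1 − 0.2025 = 0.7975
φ_{22} = 0.5675 / 0.7975 = 0.712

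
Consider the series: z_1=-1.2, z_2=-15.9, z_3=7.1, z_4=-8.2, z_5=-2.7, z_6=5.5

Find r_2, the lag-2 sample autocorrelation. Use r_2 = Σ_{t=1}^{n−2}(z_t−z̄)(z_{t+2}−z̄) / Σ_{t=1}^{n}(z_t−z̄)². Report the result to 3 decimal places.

Mean z̄ = (-1.2 − 15.9 + 7.1 − 8.2 − 2.7 + 5.5)/6 = -2.5667
Σ(z_t−z̄)(z_{t+2}−z̄) = (13.2111) + (75.1111) + (-1.2889) + (-45.4422) = 41.5911
Denominator Σ(z_t−z̄)² = 369.9133
r_2 = 41.5911 / 369.9133 = 0.112

0.112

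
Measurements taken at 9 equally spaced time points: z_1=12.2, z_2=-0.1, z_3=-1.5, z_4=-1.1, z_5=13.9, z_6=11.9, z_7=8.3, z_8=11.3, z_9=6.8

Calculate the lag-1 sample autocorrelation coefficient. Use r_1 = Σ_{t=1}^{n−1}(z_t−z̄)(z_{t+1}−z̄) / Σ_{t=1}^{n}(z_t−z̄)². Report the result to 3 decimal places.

0.262

Mean z̄ = (12.2 − 0.1 − 1.5 − 1.1 + 13.9 + 11.9 + 8.3 + 11.3 + 6.8)/9 = 6.8556
Numerator Σ_{t=1}^{8}(z_t−z̄)(z_{t+1}−z̄) = 80.3691
Denominator Σ(z_t−z̄)² = 306.9622
r_1 = 80.3691 / 306.9622 = 0.262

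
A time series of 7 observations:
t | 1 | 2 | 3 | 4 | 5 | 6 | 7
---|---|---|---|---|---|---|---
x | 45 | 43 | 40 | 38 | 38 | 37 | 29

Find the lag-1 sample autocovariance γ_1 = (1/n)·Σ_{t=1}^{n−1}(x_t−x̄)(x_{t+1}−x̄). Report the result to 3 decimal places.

Mean x̄ = (45 + 43 + 40 + 38 + 38 + 37 + 29)/7 = 38.5714
Deviations: 6.4286, 4.4286, 1.4286, -0.5714, -0.5714, -1.5714, -9.5714
Σ_{t=1}^{6}(x_t−x̄)(x_{t+1}−x̄) = 50.2449
γ_1 = 50.2449 / 7 = 7.178

7.178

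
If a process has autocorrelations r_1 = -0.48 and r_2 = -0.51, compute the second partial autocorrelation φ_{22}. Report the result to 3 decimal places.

φ_{22} = (r_2 − r_1²) / (1 − r_1²)
r_1² = (-0.48)² = 0.2304
Numerator = -0.51 − 0.2304 = -0.7404; denominator = 1 − 0.2304 = 0.7696
φ_{22} = -0.7404 / 0.7696 = -0.962

-0.962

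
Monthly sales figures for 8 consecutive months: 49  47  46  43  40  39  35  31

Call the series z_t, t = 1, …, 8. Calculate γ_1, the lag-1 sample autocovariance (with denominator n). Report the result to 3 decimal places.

Mean z̄ = (49 + 47 + 46 + 43 + 40 + 39 + 35 + 31)/8 = 41.2500
Σ_{t=1}^{7}(z_t−z̄)(z_{t+1}−z̄) = 158.9375
γ_1 = 158.9375 / 8 = 19.867

19.867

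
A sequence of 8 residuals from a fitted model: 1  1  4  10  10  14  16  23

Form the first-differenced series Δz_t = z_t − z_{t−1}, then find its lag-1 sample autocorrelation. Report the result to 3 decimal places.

-0.379

First differences Δz: 0, 3, 6, 0, 4, 2, 7
Mean of differences = 3.1429
Numerator Σ(Δz_t−Δz̄)(Δz_{t+1}−Δz̄) = -17.0204
Denominator Σ(Δz_t−Δz̄)² = 44.8571
r_1(Δz) = -17.0204 / 44.8571 = -0.379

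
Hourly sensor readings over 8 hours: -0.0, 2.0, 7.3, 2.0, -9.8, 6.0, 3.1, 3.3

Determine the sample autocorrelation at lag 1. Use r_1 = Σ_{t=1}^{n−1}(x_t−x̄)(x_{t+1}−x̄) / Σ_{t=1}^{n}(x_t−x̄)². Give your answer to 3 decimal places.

Mean x̄ = (-0.0 + 2.0 + 7.3 + 2.0 − 9.8 + 6.0 + 3.1 + 3.3)/8 = 1.7375
Deviations from mean: -1.7375, 0.2625, 5.5625, 0.2625, -11.5375, 4.2625, 1.3625, 1.5625
Σ(x_t−x̄)(x_{t+1}−x̄) = (-0.4561) + (1.4602) + (1.4602) + (-3.0286) + (-49.1786) + (5.8077) + (2.1289) = -41.8064
Denominator Σ(x_t−x̄)² = 189.6788
r_1 = -41.8064 / 189.6788 = -0.220

-0.220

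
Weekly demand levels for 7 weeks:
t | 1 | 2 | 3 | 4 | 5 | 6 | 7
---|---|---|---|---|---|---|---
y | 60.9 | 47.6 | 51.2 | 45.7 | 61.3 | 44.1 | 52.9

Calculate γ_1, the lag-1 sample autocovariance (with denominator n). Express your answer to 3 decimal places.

-24.315

Mean ȳ = (60.9 + 47.6 + 51.2 + 45.7 + 61.3 + 44.1 + 52.9)/7 = 51.9571
Deviations: 8.9429, -4.3571, -0.7571, -6.2571, 9.3429, -7.8571, 0.9429
Σ_{t=1}^{6}(y_t−ȳ)(y_{t+1}−ȳ) = -170.2047
γ_1 = -170.2047 / 7 = -24.315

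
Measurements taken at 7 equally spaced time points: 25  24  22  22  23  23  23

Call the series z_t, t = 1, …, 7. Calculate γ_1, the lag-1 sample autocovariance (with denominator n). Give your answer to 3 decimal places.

0.303

Mean z̄ = (25 + 24 + 22 + 22 + 23 + 23 + 23)/7 = 23.1429
Σ_{t=1}^{6}(z_t−z̄)(z_{t+1}−z̄) = 2.1224
γ_1 = 2.1224 / 7 = 0.303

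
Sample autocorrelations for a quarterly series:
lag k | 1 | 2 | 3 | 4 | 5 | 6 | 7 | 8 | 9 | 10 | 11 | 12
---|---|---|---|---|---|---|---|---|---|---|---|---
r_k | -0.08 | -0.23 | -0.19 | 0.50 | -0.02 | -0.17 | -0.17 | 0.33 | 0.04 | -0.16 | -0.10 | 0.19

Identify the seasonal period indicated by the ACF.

The largest autocorrelation is r_4 = 0.50, with weaker echoes at lags 8 (0.33) and 12 (0.19); the remaining lags stay at or below 0.04.
The dominant spike at lag 4 indicates a seasonal period of 4.

4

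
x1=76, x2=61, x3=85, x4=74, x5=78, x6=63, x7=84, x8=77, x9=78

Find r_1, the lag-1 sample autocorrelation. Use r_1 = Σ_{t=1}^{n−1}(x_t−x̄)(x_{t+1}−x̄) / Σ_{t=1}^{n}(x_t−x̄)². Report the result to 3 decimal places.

-0.526

Mean x̄ = (76 + 61 + 85 + 74 + 78 + 63 + 84 + 77 + 78)/9 = 75.1111
Numerator Σ_{t=1}^{8}(x_t−x̄)(x_{t+1}−x̄) = -286.6790
Denominator Σ(x_t−x̄)² = 544.8889
r_1 = -286.6790 / 544.8889 = -0.526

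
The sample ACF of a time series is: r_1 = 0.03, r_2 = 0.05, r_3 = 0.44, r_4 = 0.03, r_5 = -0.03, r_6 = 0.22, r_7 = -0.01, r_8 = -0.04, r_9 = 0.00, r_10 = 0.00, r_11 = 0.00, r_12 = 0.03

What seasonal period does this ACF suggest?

The largest autocorrelation is r_3 = 0.44, with a weaker echo at lag 6 (0.22); the remaining lags stay at or below 0.05.
The dominant spike at lag 3 indicates a seasonal period of 3.

3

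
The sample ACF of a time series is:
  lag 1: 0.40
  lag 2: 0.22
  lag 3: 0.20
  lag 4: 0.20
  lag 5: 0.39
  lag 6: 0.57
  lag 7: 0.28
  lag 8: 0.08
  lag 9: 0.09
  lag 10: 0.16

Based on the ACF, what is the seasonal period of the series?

The largest autocorrelation is r_6 = 0.57; the remaining lags stay at or below 0.40. The elevated value at lag 1 (0.40), dropping to 0.22 at lag 2, reflects decaying short-term dependence rather than seasonality.
The dominant spike at lag 6 indicates a seasonal period of 6.

6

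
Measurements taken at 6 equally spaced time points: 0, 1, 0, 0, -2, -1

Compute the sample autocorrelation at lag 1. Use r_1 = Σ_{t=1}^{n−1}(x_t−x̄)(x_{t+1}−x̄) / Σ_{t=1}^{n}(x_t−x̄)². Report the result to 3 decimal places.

Mean x̄ = (0 + 1 + 0 + 0 − 2 − 1)/6 = -0.3333
Deviations from mean: 0.3333, 1.3333, 0.3333, 0.3333, -1.6667, -0.6667
Σ(x_t−x̄)(x_{t+1}−x̄) = (0.4444) + (0.4444) + (0.1111) + (-0.5556) + (1.1111) = 1.5556
Denominator Σ(x_t−x̄)² = 5.3333
r_1 = 1.5556 / 5.3333 = 0.292

0.292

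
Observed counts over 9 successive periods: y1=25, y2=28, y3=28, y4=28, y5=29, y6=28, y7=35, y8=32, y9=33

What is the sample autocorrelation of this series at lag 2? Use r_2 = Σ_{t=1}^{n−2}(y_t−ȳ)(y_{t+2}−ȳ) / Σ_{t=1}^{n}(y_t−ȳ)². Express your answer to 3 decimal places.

0.316

Mean ȳ = (25 + 28 + 28 + 28 + 29 + 28 + 35 + 32 + 33)/9 = 29.5556
Numerator Σ_{t=1}^{7}(y_t−ȳ)(y_{t+2}−ȳ) = 24.7160
Denominator Σ(y_t−ȳ)² = 78.2222
r_2 = 24.7160 / 78.2222 = 0.316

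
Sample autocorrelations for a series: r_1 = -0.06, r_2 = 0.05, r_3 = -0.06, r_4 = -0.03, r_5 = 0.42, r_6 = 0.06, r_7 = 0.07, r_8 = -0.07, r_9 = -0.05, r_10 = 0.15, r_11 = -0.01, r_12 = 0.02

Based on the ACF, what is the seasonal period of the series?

The largest autocorrelation is r_5 = 0.42, with a weaker echo at lag 10 (0.15); the remaining lags stay at or below 0.07.
The dominant spike at lag 5 indicates a seasonal period of 5.

5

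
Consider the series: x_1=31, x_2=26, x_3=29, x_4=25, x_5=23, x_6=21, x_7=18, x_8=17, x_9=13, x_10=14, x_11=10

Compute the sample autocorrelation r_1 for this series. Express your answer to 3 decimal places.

0.655

Mean x̄ = (31 + 26 + 29 + 25 + 23 + 21 + 18 + 17 + 13 + 14 + 10)/11 = 20.6364
Numerator Σ_{t=1}^{10}(x_t−x̄)(x_{t+1}−x̄) = 305.7769
Denominator Σ(x_t−x̄)² = 466.5455
r_1 = 305.7769 / 466.5455 = 0.655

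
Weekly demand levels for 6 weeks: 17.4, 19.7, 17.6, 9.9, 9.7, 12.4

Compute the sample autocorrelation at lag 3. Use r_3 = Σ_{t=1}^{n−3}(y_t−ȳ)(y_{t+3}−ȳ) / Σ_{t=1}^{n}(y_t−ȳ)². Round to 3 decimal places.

Mean ȳ = (17.4 + 19.7 + 17.6 + 9.9 + 9.7 + 12.4)/6 = 14.4500
Σ(y_t−ȳ)(y_{t+3}−ȳ) = (-13.4225) + (-24.9375) + (-6.4575) = -44.8175
Denominator Σ(y_t−ȳ)² = 93.6550
r_3 = -44.8175 / 93.6550 = -0.479

-0.479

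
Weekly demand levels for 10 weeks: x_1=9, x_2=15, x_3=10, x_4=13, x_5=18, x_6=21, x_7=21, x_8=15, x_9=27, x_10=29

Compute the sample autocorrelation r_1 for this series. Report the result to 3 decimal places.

0.398

Mean x̄ = (9 + 15 + 10 + 13 + 18 + 21 + 21 + 15 + 27 + 29)/10 = 17.8000
Numerator Σ_{t=1}^{9}(x_t−x̄)(x_{t+1}−x̄) = 162.1600
Denominator Σ(x_t−x̄)² = 407.6000
r_1 = 162.1600 / 407.6000 = 0.398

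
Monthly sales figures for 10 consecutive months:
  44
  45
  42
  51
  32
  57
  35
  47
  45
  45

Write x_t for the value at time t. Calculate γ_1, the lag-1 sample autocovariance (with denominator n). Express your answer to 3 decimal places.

-39.669

Mean x̄ = (44 + 45 + 42 + 51 + 32 + 57 + 35 + 47 + 45 + 45)/10 = 44.3000
Σ_{t=1}^{9}(x_t−x̄)(x_{t+1}−x̄) = -396.6900
γ_1 = -396.6900 / 10 = -39.669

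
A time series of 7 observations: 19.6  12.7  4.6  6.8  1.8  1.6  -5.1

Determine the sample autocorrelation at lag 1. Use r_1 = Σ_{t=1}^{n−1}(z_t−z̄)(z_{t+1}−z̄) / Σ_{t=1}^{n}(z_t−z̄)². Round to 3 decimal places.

Mean z̄ = (19.6 + 12.7 + 4.6 + 6.8 + 1.8 + 1.6 − 5.1)/7 = 6.0000
Deviations from mean: 13.6000, 6.7000, -1.4000, 0.8000, -4.2000, -4.4000, -11.1000
Σ(z_t−z̄)(z_{t+1}−z̄) = (91.1200) + (-9.3800) + (-1.1200) + (-3.3600) + (18.4800) + (48.8400) = 144.5800
Denominator Σ(z_t−z̄)² = 392.6600
r_1 = 144.5800 / 392.6600 = 0.368

0.368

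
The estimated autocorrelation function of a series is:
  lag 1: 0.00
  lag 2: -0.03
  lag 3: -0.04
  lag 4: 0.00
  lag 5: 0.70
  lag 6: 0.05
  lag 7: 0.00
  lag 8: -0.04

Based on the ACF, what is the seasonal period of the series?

5

The largest autocorrelation is r_5 = 0.70; the remaining lags stay at or below 0.05.
The dominant spike at lag 5 indicates a seasonal period of 5.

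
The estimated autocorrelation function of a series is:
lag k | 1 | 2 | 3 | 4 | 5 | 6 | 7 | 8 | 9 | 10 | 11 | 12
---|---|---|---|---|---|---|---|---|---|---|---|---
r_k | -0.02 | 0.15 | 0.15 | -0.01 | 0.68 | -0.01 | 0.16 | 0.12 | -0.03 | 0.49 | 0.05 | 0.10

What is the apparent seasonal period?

5

The largest autocorrelation is r_5 = 0.68, with a weaker echo at lag 10 (0.49); the remaining lags stay at or below 0.16.
The dominant spike at lag 5 indicates a seasonal period of 5.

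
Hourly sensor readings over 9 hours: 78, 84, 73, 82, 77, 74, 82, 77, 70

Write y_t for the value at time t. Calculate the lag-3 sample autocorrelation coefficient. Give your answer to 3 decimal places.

Mean ȳ = (78 + 84 + 73 + 82 + 77 + 74 + 82 + 77 + 70)/9 = 77.4444
Σ(y_t−ȳ)(y_{t+3}−ȳ) = (2.5309) + (-2.9136) + (15.3086) + (20.7531) + (0.1975) + (25.6420) = 61.5185
Denominator Σ(y_t−ȳ)² = 172.2222
r_3 = 61.5185 / 172.2222 = 0.357

0.357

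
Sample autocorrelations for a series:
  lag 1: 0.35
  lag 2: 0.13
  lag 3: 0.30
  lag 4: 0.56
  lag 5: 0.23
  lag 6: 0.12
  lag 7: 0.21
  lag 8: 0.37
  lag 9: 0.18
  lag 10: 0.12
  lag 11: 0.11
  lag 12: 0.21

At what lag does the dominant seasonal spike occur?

The largest autocorrelation is r_4 = 0.56, with a weaker echo at lag 8 (0.37); the remaining lags stay at or below 0.35. The elevated value at lag 1 (0.35), dropping to 0.13 at lag 2, reflects decaying short-term dependence rather than seasonality.
The dominant spike at lag 4 indicates a seasonal period of 4.

4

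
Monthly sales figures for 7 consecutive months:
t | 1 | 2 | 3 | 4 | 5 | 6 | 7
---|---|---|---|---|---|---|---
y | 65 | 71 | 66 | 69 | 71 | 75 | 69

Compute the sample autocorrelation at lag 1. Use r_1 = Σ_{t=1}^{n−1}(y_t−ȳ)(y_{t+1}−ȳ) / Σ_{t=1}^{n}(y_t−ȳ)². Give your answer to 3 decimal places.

-0.077

Mean ȳ = (65 + 71 + 66 + 69 + 71 + 75 + 69)/7 = 69.4286
Deviations from mean: -4.4286, 1.5714, -3.4286, -0.4286, 1.5714, 5.5714, -0.4286
Σ(y_t−ȳ)(y_{t+1}−ȳ) = (-6.9592) + (-5.3878) + (1.4694) + (-0.6735) + (8.7551) + (-2.3878) = -5.1837
Denominator Σ(y_t−ȳ)² = 67.7143
r_1 = -5.1837 / 67.7143 = -0.077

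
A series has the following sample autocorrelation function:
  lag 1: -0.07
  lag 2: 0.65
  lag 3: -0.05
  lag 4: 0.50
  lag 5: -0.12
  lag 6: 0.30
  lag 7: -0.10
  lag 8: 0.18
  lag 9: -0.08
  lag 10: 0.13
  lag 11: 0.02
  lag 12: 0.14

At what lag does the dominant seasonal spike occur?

The largest autocorrelation is r_2 = 0.65, with weaker echoes at lags 4 (0.50), 6 (0.30) and 8 (0.18); the remaining lags stay at or below 0.14.
The dominant spike at lag 2 indicates a seasonal period of 2.

2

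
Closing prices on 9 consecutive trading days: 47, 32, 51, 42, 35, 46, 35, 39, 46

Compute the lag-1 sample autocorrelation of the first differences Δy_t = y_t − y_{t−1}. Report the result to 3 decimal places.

-0.593

First differences Δy: -15, 19, -9, -7, 11, -11, 4, 7
Mean of differences = -0.1250
Numerator Σ(Δy_t−Δȳ)(Δy_{t+1}−Δȳ) = -606.1406
Denominator Σ(Δy_t−Δȳ)² = 1022.8750
r_1(Δy) = -606.1406 / 1022.8750 = -0.593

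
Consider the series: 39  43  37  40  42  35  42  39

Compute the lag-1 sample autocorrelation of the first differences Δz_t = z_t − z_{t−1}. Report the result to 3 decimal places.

-0.698

First differences Δz: 4, -6, 3, 2, -7, 7, -3
Mean of differences = 0.0000
Numerator Σ(Δz_t−Δz̄)(Δz_{t+1}−Δz̄) = -120.0000
Denominator Σ(Δz_t−Δz̄)² = 172.0000
r_1(Δz) = -120.0000 / 172.0000 = -0.698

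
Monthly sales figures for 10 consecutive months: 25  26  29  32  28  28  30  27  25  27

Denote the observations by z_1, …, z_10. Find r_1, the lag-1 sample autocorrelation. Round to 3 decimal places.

0.277

Mean z̄ = (25 + 26 + 29 + 32 + 28 + 28 + 30 + 27 + 25 + 27)/10 = 27.7000
Numerator Σ_{t=1}^{9}(z_t−z̄)(z_{t+1}−z̄) = 12.2100
Denominator Σ(z_t−z̄)² = 44.1000
r_1 = 12.2100 / 44.1000 = 0.277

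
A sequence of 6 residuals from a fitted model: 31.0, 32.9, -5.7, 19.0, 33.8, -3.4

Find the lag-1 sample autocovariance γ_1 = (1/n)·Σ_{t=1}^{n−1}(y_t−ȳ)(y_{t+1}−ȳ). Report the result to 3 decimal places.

Mean ȳ = (31.0 + 32.9 − 5.7 + 19.0 + 33.8 − 3.4)/6 = 17.9333
Σ_{t=1}^{5}(y_t−ȳ)(y_{t+1}−ȳ) = -504.9211
γ_1 = -504.9211 / 6 = -84.154

-84.154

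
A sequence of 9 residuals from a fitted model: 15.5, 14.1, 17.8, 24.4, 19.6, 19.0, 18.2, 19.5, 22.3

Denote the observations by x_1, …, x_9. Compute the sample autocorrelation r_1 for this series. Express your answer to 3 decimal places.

Mean x̄ = (15.5 + 14.1 + 17.8 + 24.4 + 19.6 + 19.0 + 18.2 + 19.5 + 22.3)/9 = 18.9333
Numerator Σ_{t=1}^{8}(x_t−x̄)(x_{t+1}−x̄) = 21.0089
Denominator Σ(x_t−x̄)² = 78.9600
r_1 = 21.0089 / 78.9600 = 0.266

0.266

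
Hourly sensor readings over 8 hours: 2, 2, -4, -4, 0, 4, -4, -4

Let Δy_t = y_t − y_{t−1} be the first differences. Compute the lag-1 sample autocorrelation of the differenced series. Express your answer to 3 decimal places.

First differences Δy: 0, -6, 0, 4, 4, -8, 0
Mean of differences = -0.8571
Numerator Σ(Δy_t−Δȳ)(Δy_{t+1}−Δȳ) = -21.8776
Denominator Σ(Δy_t−Δȳ)² = 126.8571
r_1(Δy) = -21.8776 / 126.8571 = -0.172

-0.172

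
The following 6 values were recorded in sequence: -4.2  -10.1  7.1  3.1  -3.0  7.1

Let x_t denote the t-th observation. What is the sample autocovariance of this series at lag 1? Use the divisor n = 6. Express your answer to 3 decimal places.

-6.313

Mean x̄ = (-4.2 − 10.1 + 7.1 + 3.1 − 3.0 + 7.1)/6 = 0.0000
Deviations: -4.2000, -10.1000, 7.1000, 3.1000, -3.0000, 7.1000
Σ_{t=1}^{5}(x_t−x̄)(x_{t+1}−x̄) = -37.8800
γ_1 = -37.8800 / 6 = -6.313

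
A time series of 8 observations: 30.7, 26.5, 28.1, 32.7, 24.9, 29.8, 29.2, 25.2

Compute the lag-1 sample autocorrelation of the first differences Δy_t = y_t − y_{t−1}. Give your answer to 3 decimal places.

-0.524

First differences Δy: -4.2, 1.6, 4.6, -7.8, 4.9, -0.6, -4.0
Mean of differences = -0.7857
Numerator Σ(Δy_t−Δȳ)(Δy_{t+1}−Δȳ) = -72.4959
Denominator Σ(Δy_t−Δȳ)² = 138.2486
r_1(Δy) = -72.4959 / 138.2486 = -0.524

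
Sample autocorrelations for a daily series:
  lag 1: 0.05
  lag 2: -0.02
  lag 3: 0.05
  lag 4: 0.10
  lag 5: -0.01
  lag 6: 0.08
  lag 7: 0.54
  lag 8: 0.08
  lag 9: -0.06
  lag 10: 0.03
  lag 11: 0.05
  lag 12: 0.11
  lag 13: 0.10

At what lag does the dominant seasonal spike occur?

7

The largest autocorrelation is r_7 = 0.54; the remaining lags stay at or below 0.11.
The dominant spike at lag 7 indicates a seasonal period of 7.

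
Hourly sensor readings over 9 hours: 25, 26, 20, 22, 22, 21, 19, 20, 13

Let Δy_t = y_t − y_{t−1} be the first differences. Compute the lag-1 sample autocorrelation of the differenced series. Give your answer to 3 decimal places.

-0.465

First differences Δy: 1, -6, 2, 0, -1, -2, 1, -7
Mean of differences = -1.5000
Numerator Σ(Δy_t−Δȳ)(Δy_{t+1}−Δȳ) = -36.2500
Denominator Σ(Δy_t−Δȳ)² = 78.0000
r_1(Δy) = -36.2500 / 78.0000 = -0.465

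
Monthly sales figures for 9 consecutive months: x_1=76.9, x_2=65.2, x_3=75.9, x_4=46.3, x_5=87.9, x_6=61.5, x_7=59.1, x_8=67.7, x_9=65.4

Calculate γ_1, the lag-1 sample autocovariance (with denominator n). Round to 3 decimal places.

Mean x̄ = (76.9 + 65.2 + 75.9 + 46.3 + 87.9 + 61.5 + 59.1 + 67.7 + 65.4)/9 = 67.3222
Σ_{t=1}^{8}(x_t−x̄)(x_{t+1}−x̄) = -727.2138
γ_1 = -727.2138 / 9 = -80.802

-80.802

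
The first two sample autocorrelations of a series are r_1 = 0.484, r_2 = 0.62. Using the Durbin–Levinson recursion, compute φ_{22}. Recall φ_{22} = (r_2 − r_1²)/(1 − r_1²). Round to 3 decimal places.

φ_{22} = (r_2 − r_1²) / (1 − r_1²)
r_1² = (0.484)² = 0.234256
Numerator = 0.62 − 0.2343 = 0.3857; denominator = 1 − 0.2343 = 0.7657
φ_{22} = 0.3857 / 0.7657 = 0.504

0.504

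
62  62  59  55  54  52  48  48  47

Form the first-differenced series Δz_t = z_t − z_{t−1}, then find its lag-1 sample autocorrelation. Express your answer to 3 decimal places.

-0.200

First differences Δz: 0, -3, -4, -1, -2, -4, 0, -1
Mean of differences = -1.8750
Numerator Σ(Δz_t−Δz̄)(Δz_{t+1}−Δz̄) = -3.7656
Denominator Σ(Δz_t−Δz̄)² = 18.8750
r_1(Δz) = -3.7656 / 18.8750 = -0.200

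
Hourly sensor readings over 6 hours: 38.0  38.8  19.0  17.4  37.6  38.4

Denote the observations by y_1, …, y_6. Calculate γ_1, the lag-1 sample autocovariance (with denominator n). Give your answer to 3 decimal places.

Mean ȳ = (38.0 + 38.8 + 19.0 + 17.4 + 37.6 + 38.4)/6 = 31.5333
Deviations: 6.4667, 7.2667, -12.5333, -14.1333, 6.0667, 6.8667
Σ_{t=1}^{5}(y_t−ȳ)(y_{t+1}−ȳ) = 88.9689
γ_1 = 88.9689 / 6 = 14.828

14.828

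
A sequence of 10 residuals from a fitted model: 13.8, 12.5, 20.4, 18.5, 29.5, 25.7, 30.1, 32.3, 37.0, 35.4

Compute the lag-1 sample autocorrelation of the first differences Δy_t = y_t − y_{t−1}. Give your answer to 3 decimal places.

-0.783

First differences Δy: -1.3, 7.9, -1.9, 11.0, -3.8, 4.4, 2.2, 4.7, -1.6
Mean of differences = 2.4000
Numerator Σ(Δy_t−Δȳ)(Δy_{t+1}−Δȳ) = -156.7600
Denominator Σ(Δy_t−Δȳ)² = 200.1600
r_1(Δy) = -156.7600 / 200.1600 = -0.783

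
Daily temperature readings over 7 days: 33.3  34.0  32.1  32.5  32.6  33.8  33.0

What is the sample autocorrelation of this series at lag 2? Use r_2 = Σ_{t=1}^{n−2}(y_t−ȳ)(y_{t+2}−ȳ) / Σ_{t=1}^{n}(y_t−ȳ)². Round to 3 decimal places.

Mean ȳ = (33.3 + 34.0 + 32.1 + 32.5 + 32.6 + 33.8 + 33.0)/7 = 33.0429
Deviations from mean: 0.2571, 0.9571, -0.9429, -0.5429, -0.4429, 0.7571, -0.0429
Numerator Σ_{t=1}^{5}(y_t−ȳ)(y_{t+2}−ȳ) = -0.7365
Denominator Σ(y_t−ȳ)² = 2.9371
r_2 = -0.7365 / 2.9371 = -0.251

-0.251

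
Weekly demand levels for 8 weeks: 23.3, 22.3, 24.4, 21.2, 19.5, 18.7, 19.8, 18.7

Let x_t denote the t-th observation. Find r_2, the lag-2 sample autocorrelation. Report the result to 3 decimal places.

0.292

Mean x̄ = (23.3 + 22.3 + 24.4 + 21.2 + 19.5 + 18.7 + 19.8 + 18.7)/8 = 20.9875
Deviations from mean: 2.3125, 1.3125, 3.4125, 0.2125, -1.4875, -2.2875, -1.1875, -2.2875
Σ(x_t−x̄)(x_{t+2}−x̄) = (7.8914) + (0.2789) + (-5.0761) + (-0.4861) + (1.7664) + (5.2327) = 9.6072
Denominator Σ(x_t−x̄)² = 32.8488
r_2 = 9.6072 / 32.8488 = 0.292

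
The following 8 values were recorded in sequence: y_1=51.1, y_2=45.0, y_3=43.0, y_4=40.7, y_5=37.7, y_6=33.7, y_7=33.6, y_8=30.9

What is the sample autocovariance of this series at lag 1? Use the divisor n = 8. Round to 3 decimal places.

22.546

Mean ȳ = (51.1 + 45.0 + 43.0 + 40.7 + 37.7 + 33.7 + 33.6 + 30.9)/8 = 39.4625
Deviations: 11.6375, 5.5375, 3.5375, 1.2375, -1.7625, -5.7625, -5.8625, -8.5625
Σ_{t=1}^{7}(y_t−ȳ)(y_{t+1}−ȳ) = 180.3648
γ_1 = 180.3648 / 8 = 22.546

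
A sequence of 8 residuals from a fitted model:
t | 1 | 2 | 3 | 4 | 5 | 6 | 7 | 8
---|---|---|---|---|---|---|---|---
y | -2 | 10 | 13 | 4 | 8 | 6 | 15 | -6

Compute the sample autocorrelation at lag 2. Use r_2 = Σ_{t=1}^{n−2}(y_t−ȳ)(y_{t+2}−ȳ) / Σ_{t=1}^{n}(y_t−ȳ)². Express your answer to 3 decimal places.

-0.088

Mean ȳ = (-2 + 10 + 13 + 4 + 8 + 6 + 15 − 6)/8 = 6.0000
Σ(y_t−ȳ)(y_{t+2}−ȳ) = (-56.0000) + (-8.0000) + (14.0000) + (0.0000) + (18.0000) + (0.0000) = -32.0000
Denominator Σ(y_t−ȳ)² = 362.0000
r_2 = -32.0000 / 362.0000 = -0.088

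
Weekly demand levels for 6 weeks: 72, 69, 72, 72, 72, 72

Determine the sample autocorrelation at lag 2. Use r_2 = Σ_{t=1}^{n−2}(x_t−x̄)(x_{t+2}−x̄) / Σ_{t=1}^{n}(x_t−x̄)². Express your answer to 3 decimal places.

-0.067

Mean x̄ = (72 + 69 + 72 + 72 + 72 + 72)/6 = 71.5000
Deviations from mean: 0.5000, -2.5000, 0.5000, 0.5000, 0.5000, 0.5000
Numerator Σ_{t=1}^{4}(x_t−x̄)(x_{t+2}−x̄) = -0.5000
Denominator Σ(x_t−x̄)² = 7.5000
r_2 = -0.5000 / 7.5000 = -0.067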